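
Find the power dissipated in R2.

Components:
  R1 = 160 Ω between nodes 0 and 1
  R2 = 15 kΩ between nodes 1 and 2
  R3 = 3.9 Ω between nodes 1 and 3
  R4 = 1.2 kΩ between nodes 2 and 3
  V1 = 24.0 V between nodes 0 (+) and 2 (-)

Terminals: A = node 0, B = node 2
Nodal analysis, taking node 2 as the 0 V reference.
Source V1 fixes V_0 = 24 V.
KCL at each unknown node (sum of currents leaving = 0; resistances in Ω):
  Node 1: (V_1 - 24)/160 + (V_1 - 0)/15000 + (V_1 - V_3)/3.9 = 0
  Node 3: (V_3 - V_1)/3.9 + (V_3 - 0)/1200 = 0
Collecting terms (coefficients in siemens):
  0.2627·V_1 - 0.2564·V_3 = 0.15
  0.2572·V_3 - 0.2564·V_1 = 0
Determinant D = (0.2627)(0.2572) - (-0.2564)(-0.2564) = 0.001839
V_1 = [(0.15)(0.2572) - (-0.2564)(0)]/D = 20.99 V
V_3 = [(0.2627)(0) - (0.15)(-0.2564)]/D = 20.92 V
I_R2 = (V_1 - V_2)/R2 = (20.99 - 0)/15000 = 0.001399 A
P_R2 = I_R2² × R2 = (0.001399)² × 15000 = 0.02936 W

Final answer: 0.02936 W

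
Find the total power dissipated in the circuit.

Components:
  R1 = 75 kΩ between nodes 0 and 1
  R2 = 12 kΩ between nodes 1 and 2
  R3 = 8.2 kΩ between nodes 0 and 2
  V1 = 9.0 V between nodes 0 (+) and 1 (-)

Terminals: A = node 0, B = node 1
Nodal analysis, taking node 1 as the 0 V reference.
Source V1 fixes V_0 = 9 V.
KCL at each unknown node (sum of currents leaving = 0; resistances in Ω):
  Node 2: (V_2 - 0)/12000 + (V_2 - 9)/8200 = 0
Collecting terms: 0.0002053 × V_2 = 0.001098  =>  V_2 = 5.347 V
Power in each resistor, P = (ΔV)²/R:
  P_R1 = (9 - 0)²/75000 = 0.00108 W
  P_R2 = (0 - 5.347)²/12000 = 0.002382 W
  P_R3 = (9 - 5.347)²/8200 = 0.001628 W
P_total = P_R1 + P_R2 + P_R3 = 0.00509 W

Final answer: 0.00509 W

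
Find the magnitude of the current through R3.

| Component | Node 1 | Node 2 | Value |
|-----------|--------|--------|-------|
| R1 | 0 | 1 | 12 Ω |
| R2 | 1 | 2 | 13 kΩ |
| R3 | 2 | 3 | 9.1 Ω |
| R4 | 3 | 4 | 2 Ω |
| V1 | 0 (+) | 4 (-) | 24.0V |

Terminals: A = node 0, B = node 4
Nodal analysis, taking node 4 as the 0 V reference.
Source V1 fixes V_0 = 24 V.
KCL at each unknown node (sum of currents leaving = 0; resistances in Ω):
  Node 1: (V_1 - 24)/12 + (V_1 - V_2)/13000 = 0
  Node 2: (V_2 - V_1)/13000 + (V_2 - V_3)/9.1 = 0
  Node 3: (V_3 - V_2)/9.1 + (V_3 - 0)/2 = 0
Collecting terms (coefficients in siemens):
  0.08341·V_1 - 0.00007692·V_2 = 2
  0.11·V_2 - 0.00007692·V_1 - 0.1099·V_3 = 0
  0.6099·V_3 - 0.1099·V_2 = 0
Solving these 3 simultaneous equations (Gaussian elimination) gives:
  V_1 = 23.98 V, V_2 = 0.02046 V, V_3 = 0.003686 V
I_R3 = (V_2 - V_3)/R3 = (0.02046 - 0.003686)/9.1 = 0.001843 A
|I_R3| = 0.001843 A

Final answer: |I_R3| = 0.001843 A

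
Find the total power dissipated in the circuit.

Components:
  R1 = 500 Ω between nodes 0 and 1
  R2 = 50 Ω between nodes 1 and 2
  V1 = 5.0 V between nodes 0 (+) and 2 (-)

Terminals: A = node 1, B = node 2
Nodal analysis, taking node 2 as the 0 V reference.
Source V1 fixes V_0 = 5 V.
KCL at each unknown node (sum of currents leaving = 0; resistances in Ω):
  Node 1: (V_1 - 5)/500 + (V_1 - 0)/50 = 0
Collecting terms: 0.022 × V_1 = 0.01  =>  V_1 = 0.4545 V
Power in each resistor, P = (ΔV)²/R:
  P_R1 = (5 - 0.4545)²/500 = 0.04132 W
  P_R2 = (0.4545 - 0)²/50 = 0.004132 W
P_total = P_R1 + P_R2 = 0.04545 W

Final answer: 0.04545 W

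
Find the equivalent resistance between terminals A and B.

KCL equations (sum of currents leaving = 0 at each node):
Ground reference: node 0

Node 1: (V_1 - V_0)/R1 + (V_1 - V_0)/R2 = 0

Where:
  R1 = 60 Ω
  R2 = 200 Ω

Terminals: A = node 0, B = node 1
Reduce the network between node 0 (A) and node 1 (B) by series/parallel combination:
  Rp1 = R1 ‖ R2 (parallel, both between nodes 0 and 1) = 1/(1/60 + 1/200) = 46.15 Ω
R_eq = 46.15 Ω

Final answer: 46.15 Ω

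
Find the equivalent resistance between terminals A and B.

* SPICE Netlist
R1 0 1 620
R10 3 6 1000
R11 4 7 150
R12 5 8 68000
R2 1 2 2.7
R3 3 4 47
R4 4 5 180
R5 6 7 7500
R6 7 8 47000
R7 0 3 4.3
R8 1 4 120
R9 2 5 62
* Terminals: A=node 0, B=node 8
The network is not a plain series/parallel combination. Inject a 1 A test current into terminal A (node 0) and return it from terminal B (node 8); then R_eq = V_A / (1 A).
Nodal analysis, taking node 8 as the 0 V reference.
Current source I_test pushes 1 A into node 0 and draws it out of node 8.
KCL at each unknown node (sum of currents leaving = 0; resistances in Ω):
  Node 0: (V_0 - V_1)/620 + (V_0 - V_3)/4.3 - 1 = 0
  Node 1: (V_1 - V_0)/620 + (V_1 - V_2)/2.7 + (V_1 - V_4)/120 = 0
  Node 2: (V_2 - V_1)/2.7 + (V_2 - V_5)/62 = 0
  Node 3: (V_3 - V_0)/4.3 + (V_3 - V_4)/47 + (V_3 - V_6)/1000 = 0
  Node 4: (V_4 - V_1)/120 + (V_4 - V_3)/47 + (V_4 - V_5)/180 + (V_4 - V_7)/150 = 0
  Node 5: (V_5 - V_2)/62 + (V_5 - V_4)/180 + (V_5 - 0)/68000 = 0
  Node 6: (V_6 - V_3)/1000 + (V_6 - V_7)/7500 = 0
  Node 7: (V_7 - V_4)/150 + (V_7 - V_6)/7500 + (V_7 - 0)/47000 = 0
Collecting terms (coefficients in siemens):
  0.2342·V_0 - 0.001613·V_1 - 0.2326·V_3 = 1
  0.3803·V_1 - 0.001613·V_0 - 0.3704·V_2 - 0.008333·V_4 = 0
  0.3865·V_2 - 0.3704·V_1 - 0.01613·V_5 = 0
  0.2548·V_3 - 0.2326·V_0 - 0.02128·V_4 - 0.001·V_6 = 0
  0.04183·V_4 - 0.008333·V_1 - 0.02128·V_3 - 0.005556·V_5 - 0.006667·V_7 = 0
  0.0217·V_5 - 0.01613·V_2 - 0.005556·V_4 = 0
  0.001133·V_6 - 0.001·V_3 - 0.0001333·V_7 = 0
  0.006821·V_7 - 0.006667·V_4 - 0.0001333·V_6 = 0
Solving these 8 simultaneous equations (Gaussian elimination) gives:
  V_0 = 27900 V, V_1 = 27840 V, V_2 = 27840 V, V_3 = 27900 V
  V_4 = 27860 V, V_5 = 27820 V, V_6 = 27880 V, V_7 = 27770 V
R_eq = V_0 / 1 A = 27900 Ω = 27.9 kΩ

Final answer: 27.9 kΩ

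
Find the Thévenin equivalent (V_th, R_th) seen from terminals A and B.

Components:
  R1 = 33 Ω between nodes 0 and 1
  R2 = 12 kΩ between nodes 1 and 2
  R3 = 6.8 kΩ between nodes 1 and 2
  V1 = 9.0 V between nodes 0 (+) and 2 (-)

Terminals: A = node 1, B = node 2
Step 1 — V_th is the open-circuit voltage V_A - V_B (nothing connected across the terminals).
Nodal analysis, taking node 2 as the 0 V reference.
Source V1 fixes V_0 = 9 V.
KCL at each unknown node (sum of currents leaving = 0; resistances in Ω):
  Node 1: (V_1 - 9)/33 + (V_1 - 0)/12000 + (V_1 - 0)/6800 = 0
Collecting terms: 0.03053 × V_1 = 0.2727  =>  V_1 = 8.932 V
V_th = V_1 - V_2 = 8.932 - 0 = 8.932 V
Step 2 — R_th: zero the source — replace V1 by a short circuit (node 2 merges into node 0) — and find the resistance seen between A (node 1) and B (node 0).
Reduce the network between node 1 (A) and node 0 (B) by series/parallel combination:
  Rp1 = R1 ‖ R2 ‖ R3 (parallel, all between nodes 0 and 1) = 1/(1/33 + 1/12000 + 1/6800) = 32.75 Ω
R_th = 32.75 Ω

Final answer: V_th = 8.932 V, R_th = 32.75 Ω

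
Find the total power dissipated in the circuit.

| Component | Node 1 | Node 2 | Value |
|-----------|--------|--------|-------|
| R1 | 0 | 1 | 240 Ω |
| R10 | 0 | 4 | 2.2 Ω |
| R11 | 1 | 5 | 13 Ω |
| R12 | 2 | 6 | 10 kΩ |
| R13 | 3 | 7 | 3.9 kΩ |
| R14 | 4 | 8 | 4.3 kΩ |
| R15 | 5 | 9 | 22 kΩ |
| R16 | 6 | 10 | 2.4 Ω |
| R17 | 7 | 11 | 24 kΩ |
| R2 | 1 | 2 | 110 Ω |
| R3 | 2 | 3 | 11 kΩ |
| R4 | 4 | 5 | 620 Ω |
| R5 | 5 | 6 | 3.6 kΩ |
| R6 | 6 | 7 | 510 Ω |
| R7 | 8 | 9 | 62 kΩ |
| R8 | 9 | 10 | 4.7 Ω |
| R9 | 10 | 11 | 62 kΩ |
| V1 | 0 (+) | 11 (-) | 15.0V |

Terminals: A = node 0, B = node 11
Nodal analysis, taking node 11 as the 0 V reference.
Source V1 fixes V_0 = 15 V.
KCL at each unknown node (sum of currents leaving = 0; resistances in Ω):
  Node 1: (V_1 - 15)/240 + (V_1 - V_2)/110 + (V_1 - V_5)/13 = 0
  Node 2: (V_2 - V_1)/110 + (V_2 - V_3)/11000 + (V_2 - V_6)/10000 = 0
  Node 3: (V_3 - V_2)/11000 + (V_3 - V_7)/3900 = 0
  Node 4: (V_4 - V_5)/620 + (V_4 - 15)/2.2 + (V_4 - V_8)/4300 = 0
  Node 5: (V_5 - V_4)/620 + (V_5 - V_6)/3600 + (V_5 - V_1)/13 + (V_5 - V_9)/22000 = 0
  Node 6: (V_6 - V_5)/3600 + (V_6 - V_7)/510 + (V_6 - V_2)/10000 + (V_6 - V_10)/2.4 = 0
  Node 7: (V_7 - V_6)/510 + (V_7 - V_3)/3900 + (V_7 - 0)/24000 = 0
  Node 8: (V_8 - V_9)/62000 + (V_8 - V_4)/4300 = 0
  Node 9: (V_9 - V_8)/62000 + (V_9 - V_10)/4.7 + (V_9 - V_5)/22000 = 0
  Node 10: (V_10 - V_9)/4.7 + (V_10 - 0)/62000 + (V_10 - V_6)/2.4 = 0
Collecting terms (coefficients in siemens):
  0.09018·V_1 - 0.009091·V_2 - 0.07692·V_5 = 0.0625
  0.009282·V_2 - 0.009091·V_1 - 0.00009091·V_3 - 0.0001·V_6 = 0
  0.0003473·V_3 - 0.00009091·V_2 - 0.0002564·V_7 = 0
  0.4564·V_4 - 0.001613·V_5 - 0.0002326·V_8 = 6.818
  0.07886·V_5 - 0.07692·V_1 - 0.001613·V_4 - 0.0002778·V_6 - 0.00004545·V_9 = 0
  0.419·V_6 - 0.0001·V_2 - 0.0002778·V_5 - 0.001961·V_7 - 0.4167·V_10 = 0
  0.002259·V_7 - 0.0002564·V_3 - 0.001961·V_6 = 0
  0.0002487·V_8 - 0.0002326·V_4 - 0.00001613·V_9 = 0
  0.2128·V_9 - 0.00004545·V_5 - 0.00001613·V_8 - 0.2128·V_10 = 0
  0.6294·V_10 - 0.4167·V_6 - 0.2128·V_9 = 0
Solving these 10 simultaneous equations (Gaussian elimination) gives:
  V_1 = 14.87 V, V_2 = 14.84 V, V_3 = 13.6 V, V_4 = 15 V
  V_5 = 14.87 V, V_6 = 13.38 V, V_7 = 13.16 V, V_8 = 14.89 V
  V_9 = 13.38 V, V_10 = 13.38 V
Power in each resistor, P = (ΔV)²/R:
  P_R1 = (15 - 14.87)²/240 = 0.00006738 W
  P_R2 = (14.87 - 14.84)²/110 = 0.00000739 W
  P_R3 = (14.84 - 13.6)²/11000 = 0.0001405 W
  P_R4 = (15 - 14.87)²/620 = 0.00002733 W
  P_R5 = (14.87 - 13.38)²/3600 = 0.0006141 W
  P_R6 = (13.38 - 13.16)²/510 = 0.00009665 W
  P_R7 = (14.89 - 13.38)²/62000 = 0.00003688 W
  P_R8 = (13.38 - 13.38)²/4.7 = 0.00000003975 W
  P_R9 = (13.38 - 0)²/62000 = 0.002888 W
  P_R10 = (15 - 15)²/2.2 = 0.0000001208 W
  P_R11 = (14.87 - 14.87)²/13 = 0.0000009523 W
  P_R12 = (14.84 - 13.38)²/10000 = 0.0002137 W
  P_R13 = (13.6 - 13.16)²/3900 = 0.00004981 W
  P_R14 = (15 - 14.89)²/4300 = 0.000002557 W
  P_R15 = (14.87 - 13.38)²/22000 = 0.0001005 W
  P_R16 = (13.38 - 13.38)²/2.4 = 0.00000003683 W
  P_R17 = (13.16 - 0)²/24000 = 0.007217 W
P_total = P_R1 + P_R2 + P_R3 + P_R4 + P_R5 + P_R6 + P_R7 + P_R8 + P_R9 + P_R10 + P_R11 + P_R12 + P_R13 + P_R14 + P_R15 + P_R16 + P_R17 = 0.01146 W

Final answer: 0.01146 W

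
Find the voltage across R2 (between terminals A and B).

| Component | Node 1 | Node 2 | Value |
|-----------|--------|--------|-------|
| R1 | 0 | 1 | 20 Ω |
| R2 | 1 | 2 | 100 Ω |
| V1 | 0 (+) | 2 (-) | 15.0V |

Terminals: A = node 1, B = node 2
R1 and R2 are in series across V1 (node 0 → node 1 → node 2), and the output A–B is taken across R2, so this is a voltage divider.
Series current: I = V1/(R1 + R2) = 15/(20 + 100) = 15/120 = 0.125 A
V_R2 = I × R2 = V1 × R2/(R1 + R2) = 15 × 100/120 = 12.5 V

Final answer: 12.5 V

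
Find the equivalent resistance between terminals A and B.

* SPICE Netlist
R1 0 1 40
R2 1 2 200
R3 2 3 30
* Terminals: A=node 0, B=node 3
Reduce the network between node 0 (A) and node 3 (B) by series/parallel combination:
  Rs1 = R1 + R2 (series, joined only at node 1) = 40 + 200 = 240 Ω
  Rs2 = R3 + Rs1 (series, joined only at node 2) = 30 + 240 = 270 Ω
R_eq = 270 Ω

Final answer: 270 Ω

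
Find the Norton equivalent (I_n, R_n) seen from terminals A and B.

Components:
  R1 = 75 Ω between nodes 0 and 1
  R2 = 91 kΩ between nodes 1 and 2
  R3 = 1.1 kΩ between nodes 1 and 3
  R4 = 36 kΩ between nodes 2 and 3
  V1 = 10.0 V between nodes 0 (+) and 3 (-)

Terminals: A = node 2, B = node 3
Find the Thévenin equivalent first; then I_n = V_th/R_th and R_n = R_th.
Step 1 — V_th is the open-circuit voltage V_A - V_B (nothing connected across the terminals).
Nodal analysis, taking node 3 as the 0 V reference.
Source V1 fixes V_0 = 10 V.
KCL at each unknown node (sum of currents leaving = 0; resistances in Ω):
  Node 1: (V_1 - 10)/75 + (V_1 - V_2)/91000 + (V_1 - 0)/1100 = 0
  Node 2: (V_2 - V_1)/91000 + (V_2 - 0)/36000 = 0
Collecting terms (coefficients in siemens):
  0.01425·V_1 - 0.00001099·V_2 = 0.1333
  0.00003877·V_2 - 0.00001099·V_1 = 0
Determinant D = (0.01425)(0.00003877) - (-0.00001099)(-0.00001099) = 0.0000005524
V_1 = [(0.1333)(0.00003877) - (-0.00001099)(0)]/D = 9.357 V
V_2 = [(0.01425)(0) - (0.1333)(-0.00001099)]/D = 2.652 V
V_th = V_2 - V_3 = 2.652 - 0 = 2.652 V
Step 2 — R_th: zero the source — replace V1 by a short circuit (node 3 merges into node 0) — and find the resistance seen between A (node 2) and B (node 0).
Reduce the network between node 2 (A) and node 0 (B) by series/parallel combination:
  Rp1 = R1 ‖ R3 (parallel, both between nodes 0 and 1) = 1/(1/75 + 1/1100) = 70.21 Ω
  Rs1 = R2 + Rp1 (series, joined only at node 1) = 91000 + 70.21 = 91070 Ω
  Rp2 = R4 ‖ Rs1 (parallel, both between nodes 0 and 2) = 1/(1/36000 + 1/91070) = 25800 Ω
R_th = 25.8 kΩ
I_n = V_th/R_th = 2.652/25800 = 0.0001028 A, and R_n = R_th = 25.8 kΩ

Final answer: I_n = 0.0001028 A, R_n = 25.8 kΩ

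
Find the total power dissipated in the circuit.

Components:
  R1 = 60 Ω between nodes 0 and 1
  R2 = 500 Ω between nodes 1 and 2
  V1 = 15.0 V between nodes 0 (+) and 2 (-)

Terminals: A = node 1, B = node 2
Nodal analysis, taking node 2 as the 0 V reference.
Source V1 fixes V_0 = 15 V.
KCL at each unknown node (sum of currents leaving = 0; resistances in Ω):
  Node 1: (V_1 - 15)/60 + (V_1 - 0)/500 = 0
Collecting terms: 0.01867 × V_1 = 0.25  =>  V_1 = 13.39 V
Power in each resistor, P = (ΔV)²/R:
  P_R1 = (15 - 13.39)²/60 = 0.04305 W
  P_R2 = (13.39 - 0)²/500 = 0.3587 W
P_total = P_R1 + P_R2 = 0.4018 W

Final answer: 0.4018 W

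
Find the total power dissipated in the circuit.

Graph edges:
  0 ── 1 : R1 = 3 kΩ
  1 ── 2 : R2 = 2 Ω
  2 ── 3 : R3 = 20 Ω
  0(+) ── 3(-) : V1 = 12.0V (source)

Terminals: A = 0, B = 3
Nodal analysis, taking node 3 as the 0 V reference.
Source V1 fixes V_0 = 12 V.
KCL at each unknown node (sum of currents leaving = 0; resistances in Ω):
  Node 1: (V_1 - 12)/3000 + (V_1 - V_2)/2 = 0
  Node 2: (V_2 - V_1)/2 + (V_2 - 0)/20 = 0
Collecting terms (coefficients in siemens):
  0.5003·V_1 - 0.5·V_2 = 0.004
  0.55·V_2 - 0.5·V_1 = 0
Determinant D = (0.5003)(0.55) - (-0.5)(-0.5) = 0.02518
V_1 = [(0.004)(0.55) - (-0.5)(0)]/D = 0.08736 V
V_2 = [(0.5003)(0) - (0.004)(-0.5)]/D = 0.07942 V
Power in each resistor, P = (ΔV)²/R:
  P_R1 = (12 - 0.08736)²/3000 = 0.0473 W
  P_R2 = (0.08736 - 0.07942)²/2 = 0.00003154 W
  P_R3 = (0.07942 - 0)²/20 = 0.0003154 W
P_total = P_R1 + P_R2 + P_R3 = 0.04765 W

Final answer: 0.04765 W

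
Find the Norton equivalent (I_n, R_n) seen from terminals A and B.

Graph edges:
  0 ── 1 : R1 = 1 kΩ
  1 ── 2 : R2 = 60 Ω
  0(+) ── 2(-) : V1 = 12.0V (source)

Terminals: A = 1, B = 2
Find the Thévenin equivalent first; then I_n = V_th/R_th and R_n = R_th.
Step 1 — V_th is the open-circuit voltage V_A - V_B (nothing connected across the terminals).
Nodal analysis, taking node 2 as the 0 V reference.
Source V1 fixes V_0 = 12 V.
KCL at each unknown node (sum of currents leaving = 0; resistances in Ω):
  Node 1: (V_1 - 12)/1000 + (V_1 - 0)/60 = 0
Collecting terms: 0.01767 × V_1 = 0.012  =>  V_1 = 0.6792 V
V_th = V_1 - V_2 = 0.6792 - 0 = 0.6792 V
Step 2 — R_th: zero the source — replace V1 by a short circuit (node 2 merges into node 0) — and find the resistance seen between A (node 1) and B (node 0).
Reduce the network between node 1 (A) and node 0 (B) by series/parallel combination:
  Rp1 = R1 ‖ R2 (parallel, both between nodes 0 and 1) = 1/(1/1000 + 1/60) = 56.6 Ω
R_th = 56.6 Ω
I_n = V_th/R_th = 0.6792/56.6 = 0.012 A, and R_n = R_th = 56.6 Ω

Final answer: I_n = 0.012 A, R_n = 56.6 Ω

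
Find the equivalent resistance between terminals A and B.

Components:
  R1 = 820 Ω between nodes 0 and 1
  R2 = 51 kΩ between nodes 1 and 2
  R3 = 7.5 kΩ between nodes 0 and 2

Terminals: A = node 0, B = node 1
Reduce the network between node 0 (A) and node 1 (B) by series/parallel combination:
  Rs1 = R3 + R2 (series, joined only at node 2) = 7500 + 51000 = 58500 Ω
  Rp1 = R1 ‖ Rs1 (parallel, both between nodes 0 and 1) = 1/(1/820 + 1/58500) = 808.7 Ω
R_eq = 808.7 Ω

Final answer: 808.7 Ω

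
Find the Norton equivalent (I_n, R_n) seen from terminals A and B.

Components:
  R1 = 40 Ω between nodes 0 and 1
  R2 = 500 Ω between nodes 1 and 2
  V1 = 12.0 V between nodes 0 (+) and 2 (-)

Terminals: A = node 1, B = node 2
Find the Thévenin equivalent first; then I_n = V_th/R_th and R_n = R_th.
Step 1 — V_th is the open-circuit voltage V_A - V_B (nothing connected across the terminals).
Nodal analysis, taking node 2 as the 0 V reference.
Source V1 fixes V_0 = 12 V.
KCL at each unknown node (sum of currents leaving = 0; resistances in Ω):
  Node 1: (V_1 - 12)/40 + (V_1 - 0)/500 = 0
Collecting terms: 0.027 × V_1 = 0.3  =>  V_1 = 11.11 V
V_th = V_1 - V_2 = 11.11 - 0 = 11.11 V
Step 2 — R_th: zero the source — replace V1 by a short circuit (node 2 merges into node 0) — and find the resistance seen between A (node 1) and B (node 0).
Reduce the network between node 1 (A) and node 0 (B) by series/parallel combination:
  Rp1 = R1 ‖ R2 (parallel, both between nodes 0 and 1) = 1/(1/40 + 1/500) = 37.04 Ω
R_th = 37.04 Ω
I_n = V_th/R_th = 11.11/37.04 = 0.3 A, and R_n = R_th = 37.04 Ω

Final answer: I_n = 0.3 A, R_n = 37.04 Ω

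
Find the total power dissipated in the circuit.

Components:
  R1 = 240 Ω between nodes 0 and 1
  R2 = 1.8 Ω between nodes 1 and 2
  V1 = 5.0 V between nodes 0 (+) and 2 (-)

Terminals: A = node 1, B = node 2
Nodal analysis, taking node 2 as the 0 V reference.
Source V1 fixes V_0 = 5 V.
KCL at each unknown node (sum of currents leaving = 0; resistances in Ω):
  Node 1: (V_1 - 5)/240 + (V_1 - 0)/1.8 = 0
Collecting terms: 0.5597 × V_1 = 0.02083  =>  V_1 = 0.03722 V
Power in each resistor, P = (ΔV)²/R:
  P_R1 = (5 - 0.03722)²/240 = 0.1026 W
  P_R2 = (0.03722 - 0)²/1.8 = 0.0007697 W
P_total = P_R1 + P_R2 = 0.1034 W

Final answer: 0.1034 W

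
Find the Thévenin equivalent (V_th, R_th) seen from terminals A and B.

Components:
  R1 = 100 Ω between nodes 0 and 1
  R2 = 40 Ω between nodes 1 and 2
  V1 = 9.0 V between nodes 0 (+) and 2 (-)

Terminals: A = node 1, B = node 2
Step 1 — V_th is the open-circuit voltage V_A - V_B (nothing connected across the terminals).
Nodal analysis, taking node 2 as the 0 V reference.
Source V1 fixes V_0 = 9 V.
KCL at each unknown node (sum of currents leaving = 0; resistances in Ω):
  Node 1: (V_1 - 9)/100 + (V_1 - 0)/40 = 0
Collecting terms: 0.035 × V_1 = 0.09  =>  V_1 = 2.571 V
V_th = V_1 - V_2 = 2.571 - 0 = 2.571 V
Step 2 — R_th: zero the source — replace V1 by a short circuit (node 2 merges into node 0) — and find the resistance seen between A (node 1) and B (node 0).
Reduce the network between node 1 (A) and node 0 (B) by series/parallel combination:
  Rp1 = R1 ‖ R2 (parallel, both between nodes 0 and 1) = 1/(1/100 + 1/40) = 28.57 Ω
R_th = 28.57 Ω

Final answer: V_th = 2.571 V, R_th = 28.57 Ω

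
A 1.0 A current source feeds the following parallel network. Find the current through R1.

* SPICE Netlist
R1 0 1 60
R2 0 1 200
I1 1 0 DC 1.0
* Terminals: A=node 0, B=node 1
All resistors sit directly between nodes 0 and 1, so they are in parallel and share one voltage V; the full source current 1 A splits among them.
1/R_par = 1/60 + 1/200 = 0.02167 S  =>  R_par = 46.15 Ω
V = I × R_par = 1 × 46.15 = 46.15 V
I_R1 = V/R1 = 46.15/60 = 0.7692 A

Final answer: 0.7692 A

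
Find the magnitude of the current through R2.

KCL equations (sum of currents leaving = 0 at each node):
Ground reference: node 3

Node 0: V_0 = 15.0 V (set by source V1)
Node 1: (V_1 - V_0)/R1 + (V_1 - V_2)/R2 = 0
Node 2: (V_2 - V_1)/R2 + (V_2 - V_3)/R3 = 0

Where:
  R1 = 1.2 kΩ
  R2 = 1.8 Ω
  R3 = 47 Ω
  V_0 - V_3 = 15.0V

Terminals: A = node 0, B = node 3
Nodal analysis, taking node 3 as the 0 V reference.
Source V1 fixes V_0 = 15 V.
KCL at each unknown node (sum of currents leaving = 0; resistances in Ω):
  Node 1: (V_1 - 15)/1200 + (V_1 - V_2)/1.8 = 0
  Node 2: (V_2 - V_1)/1.8 + (V_2 - 0)/47 = 0
Collecting terms (coefficients in siemens):
  0.5564·V_1 - 0.5556·V_2 = 0.0125
  0.5768·V_2 - 0.5556·V_1 = 0
Determinant D = (0.5564)(0.5768) - (-0.5556)(-0.5556) = 0.0123
V_1 = [(0.0125)(0.5768) - (-0.5556)(0)]/D = 0.5862 V
V_2 = [(0.5564)(0) - (0.0125)(-0.5556)]/D = 0.5645 V
I_R2 = (V_1 - V_2)/R2 = (0.5862 - 0.5645)/1.8 = 0.01201 A
|I_R2| = 0.01201 A

Final answer: |I_R2| = 0.01201 A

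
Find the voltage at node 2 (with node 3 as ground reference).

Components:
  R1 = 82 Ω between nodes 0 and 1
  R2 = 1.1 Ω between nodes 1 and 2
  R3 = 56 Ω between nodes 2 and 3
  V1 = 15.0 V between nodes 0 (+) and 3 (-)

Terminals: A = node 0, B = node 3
Nodal analysis, taking node 3 as the 0 V reference.
Source V1 fixes V_0 = 15 V.
KCL at each unknown node (sum of currents leaving = 0; resistances in Ω):
  Node 1: (V_1 - 15)/82 + (V_1 - V_2)/1.1 = 0
  Node 2: (V_2 - V_1)/1.1 + (V_2 - 0)/56 = 0
Collecting terms (coefficients in siemens):
  0.9213·V_1 - 0.9091·V_2 = 0.1829
  0.9269·V_2 - 0.9091·V_1 = 0
Determinant D = (0.9213)(0.9269) - (-0.9091)(-0.9091) = 0.02754
V_1 = [(0.1829)(0.9269) - (-0.9091)(0)]/D = 6.157 V
V_2 = [(0.9213)(0) - (0.1829)(-0.9091)]/D = 6.039 V
The requested potential is V_2 = 6.039 V.

Final answer: V_2 = 6.039 V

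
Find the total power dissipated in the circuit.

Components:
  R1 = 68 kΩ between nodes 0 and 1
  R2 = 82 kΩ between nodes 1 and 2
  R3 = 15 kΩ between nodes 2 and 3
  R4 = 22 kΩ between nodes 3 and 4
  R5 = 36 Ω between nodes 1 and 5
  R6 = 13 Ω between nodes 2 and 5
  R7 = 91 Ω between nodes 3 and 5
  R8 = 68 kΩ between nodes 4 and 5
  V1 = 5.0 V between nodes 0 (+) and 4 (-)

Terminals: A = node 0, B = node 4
Nodal analysis, taking node 4 as the 0 V reference.
Source V1 fixes V_0 = 5 V.
KCL at each unknown node (sum of currents leaving = 0; resistances in Ω):
  Node 1: (V_1 - 5)/68000 + (V_1 - V_2)/82000 + (V_1 - V_5)/36 = 0
  Node 2: (V_2 - V_1)/82000 + (V_2 - V_3)/15000 + (V_2 - V_5)/13 = 0
  Node 3: (V_3 - V_2)/15000 + (V_3 - 0)/22000 + (V_3 - V_5)/91 = 0
  Node 5: (V_5 - V_1)/36 + (V_5 - V_2)/13 + (V_5 - V_3)/91 + (V_5 - 0)/68000 = 0
Collecting terms (coefficients in siemens):
  0.0278·V_1 - 0.0000122·V_2 - 0.02778·V_5 = 0.00007353
  0.077·V_2 - 0.0000122·V_1 - 0.00006667·V_3 - 0.07692·V_5 = 0
  0.0111·V_3 - 0.00006667·V_2 - 0.01099·V_5 = 0
  0.1157·V_5 - 0.02778·V_1 - 0.07692·V_2 - 0.01099·V_3 = 0
Solving these 4 simultaneous equations (Gaussian elimination) gives:
  V_1 = 0.9863 V, V_2 = 0.9842 V, V_3 = 0.9801 V, V_5 = 0.9842 V
Power in each resistor, P = (ΔV)²/R:
  P_R1 = (5 - 0.9863)²/68000 = 0.0002369 W
  P_R2 = (0.9863 - 0.9842)²/82000 = 0.00000000005518 W
  P_R3 = (0.9842 - 0.9801)²/15000 = 0.000000001081 W
  P_R4 = (0.9801 - 0)²/22000 = 0.00004367 W
  P_R5 = (0.9863 - 0.9842)²/36 = 0.0000001253 W
  P_R6 = (0.9842 - 0.9842)²/13 = 0.0000000000007645 W
  P_R7 = (0.9801 - 0.9842)²/91 = 0.0000001785 W
  P_R8 = (0 - 0.9842)²/68000 = 0.00001424 W
P_total = P_R1 + P_R2 + P_R3 + P_R4 + P_R5 + P_R6 + P_R7 + P_R8 = 0.0002951 W

Final answer: 0.0002951 W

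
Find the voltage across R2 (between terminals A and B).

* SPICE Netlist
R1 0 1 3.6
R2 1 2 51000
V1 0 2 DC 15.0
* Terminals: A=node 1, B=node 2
R1 and R2 are in series across V1 (node 0 → node 1 → node 2), and the output A–B is taken across R2, so this is a voltage divider.
Series current: I = V1/(R1 + R2) = 15/(3.6 + 51000) = 15/51000 = 0.0002941 A
V_R2 = I × R2 = V1 × R2/(R1 + R2) = 15 × 51000/51000 = 15 V

Final answer: 15 V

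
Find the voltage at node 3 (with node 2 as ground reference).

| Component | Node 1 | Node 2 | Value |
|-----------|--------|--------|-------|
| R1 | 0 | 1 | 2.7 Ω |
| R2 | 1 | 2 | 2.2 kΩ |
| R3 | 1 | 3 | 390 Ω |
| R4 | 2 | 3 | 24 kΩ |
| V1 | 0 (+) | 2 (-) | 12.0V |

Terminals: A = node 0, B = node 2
Nodal analysis, taking node 2 as the 0 V reference.
Source V1 fixes V_0 = 12 V.
KCL at each unknown node (sum of currents leaving = 0; resistances in Ω):
  Node 1: (V_1 - 12)/2.7 + (V_1 - 0)/2200 + (V_1 - V_3)/390 = 0
  Node 3: (V_3 - V_1)/390 + (V_3 - 0)/24000 = 0
Collecting terms (coefficients in siemens):
  0.3734·V_1 - 0.002564·V_3 = 4.444
  0.002606·V_3 - 0.002564·V_1 = 0
Determinant D = (0.3734)(0.002606) - (-0.002564)(-0.002564) = 0.0009664
V_1 = [(4.444)(0.002606) - (-0.002564)(0)]/D = 11.98 V
V_3 = [(0.3734)(0) - (4.444)(-0.002564)]/D = 11.79 V
The requested potential is V_3 = 11.79 V.

Final answer: V_3 = 11.79 V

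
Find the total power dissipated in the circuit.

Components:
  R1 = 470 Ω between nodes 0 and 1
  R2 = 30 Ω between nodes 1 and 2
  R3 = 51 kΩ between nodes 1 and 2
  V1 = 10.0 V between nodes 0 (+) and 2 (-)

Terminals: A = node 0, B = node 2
Nodal analysis, taking node 2 as the 0 V reference.
Source V1 fixes V_0 = 10 V.
KCL at each unknown node (sum of currents leaving = 0; resistances in Ω):
  Node 1: (V_1 - 10)/470 + (V_1 - 0)/30 + (V_1 - 0)/51000 = 0
Collecting terms: 0.03548 × V_1 = 0.02128  =>  V_1 = 0.5997 V
Power in each resistor, P = (ΔV)²/R:
  P_R1 = (10 - 0.5997)²/470 = 0.188 W
  P_R2 = (0.5997 - 0)²/30 = 0.01199 W
  P_R3 = (0.5997 - 0)²/51000 = 0.000007051 W
P_total = P_R1 + P_R2 + P_R3 = 0.2 W

Final answer: 0.2 W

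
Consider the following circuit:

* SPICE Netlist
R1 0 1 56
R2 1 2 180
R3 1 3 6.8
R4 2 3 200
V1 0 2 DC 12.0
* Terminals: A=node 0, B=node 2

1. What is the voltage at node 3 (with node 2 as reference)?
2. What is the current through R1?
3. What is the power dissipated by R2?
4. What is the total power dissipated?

Nodal analysis, taking node 2 as the 0 V reference.
Source V1 fixes V_0 = 12 V.
KCL at each unknown node (sum of currents leaving = 0; resistances in Ω):
  Node 1: (V_1 - 12)/56 + (V_1 - 0)/180 + (V_1 - V_3)/6.8 = 0
  Node 3: (V_3 - V_1)/6.8 + (V_3 - 0)/200 = 0
Collecting terms (coefficients in siemens):
  0.1705·V_1 - 0.1471·V_3 = 0.2143
  0.1521·V_3 - 0.1471·V_1 = 0
Determinant D = (0.1705)(0.1521) - (-0.1471)(-0.1471) = 0.004295
V_1 = [(0.2143)(0.1521) - (-0.1471)(0)]/D = 7.586 V
V_3 = [(0.1705)(0) - (0.2143)(-0.1471)]/D = 7.336 V
Part 1:
  Read off the nodal solution: V_3 = 7.336 V
Part 2:
  I_R1 = (V_0 - V_1)/R1 = (12 - 7.586)/56 = 0.07883 A
  Magnitude: I_R1 = 0.07883 A
Part 3:
  I_R2 = (V_1 - V_2)/R2 = (7.586 - 0)/180 = 0.04214 A
  P_R2 = I_R2² × R2 = (0.04214)² × 180 = 0.3197 W
Part 4:
  Power in each resistor, P = (ΔV)²/R:
    P_R1 = (12 - 7.586)²/56 = 0.348 W
    P_R2 = (7.586 - 0)²/180 = 0.3197 W
    P_R3 = (7.586 - 7.336)²/6.8 = 0.00915 W
    P_R4 = (0 - 7.336)²/200 = 0.2691 W
  P_total = P_R1 + P_R2 + P_R3 + P_R4 = 0.9459 W

Final answers:
1. V_3 = 7.336 V
2. I_R1 = 0.07883 A
3. P_R2 = 0.3197 W
4. P_total = 0.9459 W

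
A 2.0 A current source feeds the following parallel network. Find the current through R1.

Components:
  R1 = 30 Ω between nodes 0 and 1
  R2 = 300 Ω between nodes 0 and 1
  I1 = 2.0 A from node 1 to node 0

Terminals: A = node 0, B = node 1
All resistors sit directly between nodes 0 and 1, so they are in parallel and share one voltage V; the full source current 2 A splits among them.
1/R_par = 1/30 + 1/300 = 0.03667 S  =>  R_par = 27.27 Ω
V = I × R_par = 2 × 27.27 = 54.55 V
I_R1 = V/R1 = 54.55/30 = 1.818 A

Final answer: 1.818 A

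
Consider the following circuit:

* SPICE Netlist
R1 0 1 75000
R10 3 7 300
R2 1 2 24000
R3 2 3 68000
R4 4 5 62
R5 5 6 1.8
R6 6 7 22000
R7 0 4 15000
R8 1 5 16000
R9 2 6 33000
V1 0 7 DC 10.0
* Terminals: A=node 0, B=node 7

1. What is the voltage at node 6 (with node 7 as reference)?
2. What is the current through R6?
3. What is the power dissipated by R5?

Nodal analysis, taking node 7 as the 0 V reference.
Source V1 fixes V_0 = 10 V.
KCL at each unknown node (sum of currents leaving = 0; resistances in Ω):
  Node 1: (V_1 - 10)/75000 + (V_1 - V_2)/24000 + (V_1 - V_5)/16000 = 0
  Node 2: (V_2 - V_1)/24000 + (V_2 - V_3)/68000 + (V_2 - V_6)/33000 = 0
  Node 3: (V_3 - V_2)/68000 + (V_3 - 0)/300 = 0
  Node 4: (V_4 - V_5)/62 + (V_4 - 10)/15000 = 0
  Node 5: (V_5 - V_4)/62 + (V_5 - V_6)/1.8 + (V_5 - V_1)/16000 = 0
  Node 6: (V_6 - V_5)/1.8 + (V_6 - 0)/22000 + (V_6 - V_2)/33000 = 0
Collecting terms (coefficients in siemens):
  0.0001175·V_1 - 0.00004167·V_2 - 0.0000625·V_5 = 0.0001333
  0.00008668·V_2 - 0.00004167·V_1 - 0.00001471·V_3 - 0.0000303·V_6 = 0
  0.003348·V_3 - 0.00001471·V_2 = 0
  0.0162·V_4 - 0.01613·V_5 = 0.0006667
  0.5717·V_5 - 0.0000625·V_1 - 0.01613·V_4 - 0.5556·V_6 = 0
  0.5556·V_6 - 0.0000303·V_2 - 0.5556·V_5 = 0
Solving these 6 simultaneous equations (Gaussian elimination) gives:
  V_1 = 5.941 V, V_2 = 4.88 V, V_3 = 0.02144 V, V_4 = 5.799 V
  V_5 = 5.781 V, V_6 = 5.781 V
Part 1:
  Read off the nodal solution: V_6 = 5.781 V
Part 2:
  I_R6 = (V_6 - V_7)/R6 = (5.781 - 0)/22000 = 0.0002628 A
  Magnitude: I_R6 = 0.0002628 A
Part 3:
  I_R5 = (V_5 - V_6)/R5 = (5.781 - 5.781)/1.8 = 0.00029 A
  P_R5 = I_R5² × R5 = (0.00029)² × 1.8 = 0.0000001514 W

Final answers:
1. V_6 = 5.781 V
2. I_R6 = 0.0002628 A
3. P_R5 = 1.514e-07 W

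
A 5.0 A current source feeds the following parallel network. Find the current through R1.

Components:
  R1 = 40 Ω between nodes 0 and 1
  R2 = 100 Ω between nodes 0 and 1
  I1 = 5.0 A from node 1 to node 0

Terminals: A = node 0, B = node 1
All resistors sit directly between nodes 0 and 1, so they are in parallel and share one voltage V; the full source current 5 A splits among them.
1/R_par = 1/40 + 1/100 = 0.035 S  =>  R_par = 28.57 Ω
V = I × R_par = 5 × 28.57 = 142.9 V
I_R1 = V/R1 = 142.9/40 = 3.571 A

Final answer: 3.571 A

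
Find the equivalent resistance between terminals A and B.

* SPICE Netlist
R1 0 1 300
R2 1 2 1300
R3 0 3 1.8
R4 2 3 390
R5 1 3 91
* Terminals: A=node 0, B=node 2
The network is not a plain series/parallel combination. Inject a 1 A test current into terminal A (node 0) and return it from terminal B (node 2); then R_eq = V_A / (1 A).
Nodal analysis, taking node 2 as the 0 V reference.
Current source I_test pushes 1 A into node 0 and draws it out of node 2.
KCL at each unknown node (sum of currents leaving = 0; resistances in Ω):
  Node 0: (V_0 - V_1)/300 + (V_0 - V_3)/1.8 - 1 = 0
  Node 1: (V_1 - V_0)/300 + (V_1 - 0)/1300 + (V_1 - V_3)/91 = 0
  Node 3: (V_3 - V_0)/1.8 + (V_3 - V_1)/91 + (V_3 - 0)/390 = 0
Collecting terms (coefficients in siemens):
  0.5589·V_0 - 0.003333·V_1 - 0.5556·V_3 = 1
  0.01509·V_1 - 0.003333·V_0 - 0.01099·V_3 = 0
  0.5691·V_3 - 0.5556·V_0 - 0.01099·V_1 = 0
Solving these 3 simultaneous equations (Gaussian elimination) gives:
  V_0 = 305.2 V, V_1 = 288.4 V, V_3 = 303.5 V
R_eq = V_0 / 1 A = 305.2 Ω

Final answer: 305.2 Ω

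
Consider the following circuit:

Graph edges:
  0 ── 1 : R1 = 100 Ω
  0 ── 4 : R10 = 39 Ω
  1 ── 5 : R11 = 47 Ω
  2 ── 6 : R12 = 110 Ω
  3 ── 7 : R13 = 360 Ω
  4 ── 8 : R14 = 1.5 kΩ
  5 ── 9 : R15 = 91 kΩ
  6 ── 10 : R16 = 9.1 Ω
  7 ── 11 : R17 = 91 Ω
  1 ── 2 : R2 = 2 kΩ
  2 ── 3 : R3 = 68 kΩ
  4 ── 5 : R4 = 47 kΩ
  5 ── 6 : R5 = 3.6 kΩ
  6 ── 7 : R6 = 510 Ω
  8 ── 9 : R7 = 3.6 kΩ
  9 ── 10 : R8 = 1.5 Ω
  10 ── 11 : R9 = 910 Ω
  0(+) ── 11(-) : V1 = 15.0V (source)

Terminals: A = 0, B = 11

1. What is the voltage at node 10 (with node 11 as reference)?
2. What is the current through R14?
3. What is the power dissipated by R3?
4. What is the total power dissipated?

Nodal analysis, taking node 11 as the 0 V reference.
Source V1 fixes V_0 = 15 V.
KCL at each unknown node (sum of currents leaving = 0; resistances in Ω):
  Node 1: (V_1 - 15)/100 + (V_1 - V_2)/2000 + (V_1 - V_5)/47 = 0
  Node 2: (V_2 - V_1)/2000 + (V_2 - V_3)/68000 + (V_2 - V_6)/110 = 0
  Node 3: (V_3 - V_2)/68000 + (V_3 - V_7)/360 = 0
  Node 4: (V_4 - V_5)/47000 + (V_4 - 15)/39 + (V_4 - V_8)/1500 = 0
  Node 5: (V_5 - V_4)/47000 + (V_5 - V_6)/3600 + (V_5 - V_1)/47 + (V_5 - V_9)/91000 = 0
  Node 6: (V_6 - V_5)/3600 + (V_6 - V_7)/510 + (V_6 - V_2)/110 + (V_6 - V_10)/9.1 = 0
  Node 7: (V_7 - V_6)/510 + (V_7 - V_3)/360 + (V_7 - 0)/91 = 0
  Node 8: (V_8 - V_9)/3600 + (V_8 - V_4)/1500 = 0
  Node 9: (V_9 - V_8)/3600 + (V_9 - V_10)/1.5 + (V_9 - V_5)/91000 = 0
  Node 10: (V_10 - V_9)/1.5 + (V_10 - 0)/910 + (V_10 - V_6)/9.1 = 0
Collecting terms (coefficients in siemens):
  0.03178·V_1 - 0.0005·V_2 - 0.02128·V_5 = 0.15
  0.009606·V_2 - 0.0005·V_1 - 0.00001471·V_3 - 0.009091·V_6 = 0
  0.002792·V_3 - 0.00001471·V_2 - 0.002778·V_7 = 0
  0.02633·V_4 - 0.00002128·V_5 - 0.0006667·V_8 = 0.3846
  0.02159·V_5 - 0.02128·V_1 - 0.00002128·V_4 - 0.0002778·V_6 - 0.00001099·V_9 = 0
  0.1212·V_6 - 0.009091·V_2 - 0.0002778·V_5 - 0.001961·V_7 - 0.1099·V_10 = 0
  0.01573·V_7 - 0.002778·V_3 - 0.001961·V_6 = 0
  0.0009444·V_8 - 0.0006667·V_4 - 0.0002778·V_9 = 0
  0.667·V_9 - 0.00001099·V_5 - 0.0002778·V_8 - 0.6667·V_10 = 0
  0.7777·V_10 - 0.1099·V_6 - 0.6667·V_9 = 0
Solving these 10 simultaneous equations (Gaussian elimination) gives:
  V_1 = 14.2 V, V_2 = 4.222 V, V_3 = 0.5805 V, V_4 = 14.91 V
  V_5 = 14.06 V, V_6 = 3.679 V, V_7 = 0.5613 V, V_8 = 11.61 V
  V_9 = 3.667 V, V_10 = 3.664 V
Part 1:
  Read off the nodal solution: V_10 = 3.664 V
Part 2:
  I_R14 = (V_4 - V_8)/R14 = (14.91 - 11.61)/1500 = 0.002205 A
  Magnitude: I_R14 = 0.002205 A
Part 3:
  I_R3 = (V_2 - V_3)/R3 = (4.222 - 0.5805)/68000 = 0.00005356 A
  P_R3 = I_R3² × R3 = (0.00005356)² × 68000 = 0.0001951 W
Part 4:
  Power in each resistor, P = (ΔV)²/R:
    P_R1 = (15 - 14.2)²/100 = 0.006353 W
    P_R2 = (14.2 - 4.222)²/2000 = 0.04981 W
    P_R3 = (4.222 - 0.5805)²/68000 = 0.0001951 W
    P_R4 = (14.91 - 14.06)²/47000 = 0.00001539 W
    P_R5 = (14.06 - 3.679)²/3600 = 0.02995 W
    P_R6 = (3.679 - 0.5613)²/510 = 0.01906 W
    P_R7 = (11.61 - 3.667)²/3600 = 0.0175 W
    P_R8 = (3.667 - 3.664)²/1.5 = 0.000008069 W
    P_R9 = (3.664 - 0)²/910 = 0.01475 W
    P_R10 = (15 - 14.91)²/39 = 0.0001928 W
    P_R11 = (14.2 - 14.06)²/47 = 0.0004175 W
    P_R12 = (4.222 - 3.679)²/110 = 0.002681 W
    P_R13 = (0.5805 - 0.5613)²/360 = 0.000001033 W
    P_R14 = (14.91 - 11.61)²/1500 = 0.007294 W
    P_R15 = (14.06 - 3.667)²/91000 = 0.001188 W
    P_R16 = (3.679 - 3.664)²/9.1 = 0.00002651 W
    P_R17 = (0.5613 - 0)²/91 = 0.003462 W
  P_total = P_R1 + P_R2 + P_R3 + P_R4 + P_R5 + P_R6 + P_R7 + P_R8 + P_R9 + P_R10 + P_R11 + P_R12 + P_R13 + P_R14 + P_R15 + P_R16 + P_R17 = 0.1529 W

Final answers:
1. V_10 = 3.664 V
2. I_R14 = 0.002205 A
3. P_R3 = 0.0001951 W
4. P_total = 0.1529 W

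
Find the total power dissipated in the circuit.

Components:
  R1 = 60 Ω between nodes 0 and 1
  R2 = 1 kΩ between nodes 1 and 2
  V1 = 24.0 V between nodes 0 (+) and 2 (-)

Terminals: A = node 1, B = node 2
Nodal analysis, taking node 2 as the 0 V reference.
Source V1 fixes V_0 = 24 V.
KCL at each unknown node (sum of currents leaving = 0; resistances in Ω):
  Node 1: (V_1 - 24)/60 + (V_1 - 0)/1000 = 0
Collecting terms: 0.01767 × V_1 = 0.4  =>  V_1 = 22.64 V
Power in each resistor, P = (ΔV)²/R:
  P_R1 = (24 - 22.64)²/60 = 0.03076 W
  P_R2 = (22.64 - 0)²/1000 = 0.5126 W
P_total = P_R1 + P_R2 = 0.5434 W

Final answer: 0.5434 W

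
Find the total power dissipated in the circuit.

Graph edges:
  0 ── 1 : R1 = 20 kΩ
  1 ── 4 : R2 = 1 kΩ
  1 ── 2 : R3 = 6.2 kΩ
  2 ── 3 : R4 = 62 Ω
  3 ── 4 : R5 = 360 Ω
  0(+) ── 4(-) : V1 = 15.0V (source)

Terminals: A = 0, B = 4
Nodal analysis, taking node 4 as the 0 V reference.
Source V1 fixes V_0 = 15 V.
KCL at each unknown node (sum of currents leaving = 0; resistances in Ω):
  Node 1: (V_1 - 15)/20000 + (V_1 - 0)/1000 + (V_1 - V_2)/6200 = 0
  Node 2: (V_2 - V_1)/6200 + (V_2 - V_3)/62 = 0
  Node 3: (V_3 - V_2)/62 + (V_3 - 0)/360 = 0
Collecting terms (coefficients in siemens):
  0.001211·V_1 - 0.0001613·V_2 = 0.00075
  0.01629·V_2 - 0.0001613·V_1 - 0.01613·V_3 = 0
  0.01891·V_3 - 0.01613·V_2 = 0
Solving these 3 simultaneous equations (Gaussian elimination) gives:
  V_1 = 0.6245 V, V_2 = 0.0398 V, V_3 = 0.03395 V
Power in each resistor, P = (ΔV)²/R:
  P_R1 = (15 - 0.6245)²/20000 = 0.01033 W
  P_R2 = (0.6245 - 0)²/1000 = 0.00039 W
  P_R3 = (0.6245 - 0.0398)²/6200 = 0.00005514 W
  P_R4 = (0.0398 - 0.03395)²/62 = 0.0000005514 W
  P_R5 = (0.03395 - 0)²/360 = 0.000003201 W
P_total = P_R1 + P_R2 + P_R3 + P_R4 + P_R5 = 0.01078 W

Final answer: 0.01078 W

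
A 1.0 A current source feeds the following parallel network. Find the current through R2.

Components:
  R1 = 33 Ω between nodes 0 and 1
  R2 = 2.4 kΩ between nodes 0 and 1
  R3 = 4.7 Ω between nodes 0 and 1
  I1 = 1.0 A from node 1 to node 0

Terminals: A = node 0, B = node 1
All resistors sit directly between nodes 0 and 1, so they are in parallel and share one voltage V; the full source current 1 A splits among them.
1/R_par = 1/33 + 1/2400 + 1/4.7 = 0.2435 S  =>  R_par = 4.107 Ω
V = I × R_par = 1 × 4.107 = 4.107 V
I_R2 = V/R2 = 4.107/2400 = 0.001711 A

Final answer: 0.001711 A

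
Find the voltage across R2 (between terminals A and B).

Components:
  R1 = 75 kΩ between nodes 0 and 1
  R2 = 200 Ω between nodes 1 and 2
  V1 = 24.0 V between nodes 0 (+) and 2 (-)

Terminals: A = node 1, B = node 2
R1 and R2 are in series across V1 (node 0 → node 1 → node 2), and the output A–B is taken across R2, so this is a voltage divider.
Series current: I = V1/(R1 + R2) = 24/(75000 + 200) = 24/75200 = 0.0003191 A
V_R2 = I × R2 = V1 × R2/(R1 + R2) = 24 × 200/75200 = 0.06383 V

Final answer: 0.06383 V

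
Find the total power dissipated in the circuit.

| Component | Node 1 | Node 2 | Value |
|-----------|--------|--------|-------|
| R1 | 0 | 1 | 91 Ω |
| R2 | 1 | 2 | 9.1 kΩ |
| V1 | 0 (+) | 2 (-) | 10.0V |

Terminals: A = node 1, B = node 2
Nodal analysis, taking node 2 as the 0 V reference.
Source V1 fixes V_0 = 10 V.
KCL at each unknown node (sum of currents leaving = 0; resistances in Ω):
  Node 1: (V_1 - 10)/91 + (V_1 - 0)/9100 = 0
Collecting terms: 0.0111 × V_1 = 0.1099  =>  V_1 = 9.901 V
Power in each resistor, P = (ΔV)²/R:
  P_R1 = (10 - 9.901)²/91 = 0.0001077 W
  P_R2 = (9.901 - 0)²/9100 = 0.01077 W
P_total = P_R1 + P_R2 = 0.01088 W

Final answer: 0.01088 W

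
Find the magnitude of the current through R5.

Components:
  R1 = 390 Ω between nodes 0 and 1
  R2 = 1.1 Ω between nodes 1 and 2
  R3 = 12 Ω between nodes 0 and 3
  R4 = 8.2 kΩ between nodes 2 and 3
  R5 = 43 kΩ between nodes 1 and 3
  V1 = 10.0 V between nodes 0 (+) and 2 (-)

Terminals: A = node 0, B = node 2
Nodal analysis, taking node 2 as the 0 V reference.
Source V1 fixes V_0 = 10 V.
KCL at each unknown node (sum of currents leaving = 0; resistances in Ω):
  Node 1: (V_1 - 10)/390 + (V_1 - 0)/1.1 + (V_1 - V_3)/43000 = 0
  Node 3: (V_3 - 10)/12 + (V_3 - 0)/8200 + (V_3 - V_1)/43000 = 0
Collecting terms (coefficients in siemens):
  0.9117·V_1 - 0.00002326·V_3 = 0.02564
  0.08348·V_3 - 0.00002326·V_1 = 0.8333
Determinant D = (0.9117)(0.08348) - (-0.00002326)(-0.00002326) = 0.07611
V_1 = [(0.02564)(0.08348) - (-0.00002326)(0.8333)]/D = 0.02838 V
V_3 = [(0.9117)(0.8333) - (0.02564)(-0.00002326)]/D = 9.983 V
I_R5 = (V_1 - V_3)/R5 = (0.02838 - 9.983)/43000 = -0.0002315 A
|I_R5| = 0.0002315 A

Final answer: |I_R5| = 0.0002315 A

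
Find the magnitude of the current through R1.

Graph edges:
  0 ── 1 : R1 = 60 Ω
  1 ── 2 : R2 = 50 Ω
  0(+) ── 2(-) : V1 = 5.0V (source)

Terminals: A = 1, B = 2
Nodal analysis, taking node 2 as the 0 V reference.
Source V1 fixes V_0 = 5 V.
KCL at each unknown node (sum of currents leaving = 0; resistances in Ω):
  Node 1: (V_1 - 5)/60 + (V_1 - 0)/50 = 0
Collecting terms: 0.03667 × V_1 = 0.08333  =>  V_1 = 2.273 V
I_R1 = (V_0 - V_1)/R1 = (5 - 2.273)/60 = 0.04545 A
|I_R1| = 0.04545 A

Final answer: |I_R1| = 0.04545 A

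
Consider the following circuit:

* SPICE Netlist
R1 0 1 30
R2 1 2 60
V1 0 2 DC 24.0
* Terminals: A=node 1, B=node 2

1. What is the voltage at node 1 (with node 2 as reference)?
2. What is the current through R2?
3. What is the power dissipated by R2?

Nodal analysis, taking node 2 as the 0 V reference.
Source V1 fixes V_0 = 24 V.
KCL at each unknown node (sum of currents leaving = 0; resistances in Ω):
  Node 1: (V_1 - 24)/30 + (V_1 - 0)/60 = 0
Collecting terms: 0.05 × V_1 = 0.8  =>  V_1 = 16 V
Part 1:
  Read off the nodal solution: V_1 = 16 V
Part 2:
  I_R2 = (V_1 - V_2)/R2 = (16 - 0)/60 = 0.2667 A
  Magnitude: I_R2 = 0.2667 A
Part 3:
  I_R2 = (V_1 - V_2)/R2 = (16 - 0)/60 = 0.2667 A
  P_R2 = I_R2² × R2 = (0.2667)² × 60 = 4.267 W

Final answers:
1. V_1 = 16 V
2. I_R2 = 0.2667 A
3. P_R2 = 4.267 W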